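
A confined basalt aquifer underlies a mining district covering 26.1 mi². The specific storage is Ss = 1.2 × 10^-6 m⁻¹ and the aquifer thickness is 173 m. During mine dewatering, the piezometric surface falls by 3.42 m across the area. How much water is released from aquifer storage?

S = Ss × b = 1.2 × 10^-6 m⁻¹ × 173 m = 2.076 × 10^-4
A = 26.1 mi² = 6.76 × 10^7 m²
ΔV = S × A × Δh = 2.076 × 10^-4 × 6.76 × 10^7 m² × 3.42 m = 47990 m³

ΔV ≈ 48000 m³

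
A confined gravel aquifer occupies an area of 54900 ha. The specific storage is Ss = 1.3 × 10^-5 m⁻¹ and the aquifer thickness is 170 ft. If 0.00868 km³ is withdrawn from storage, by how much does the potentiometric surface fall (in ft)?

Δh ≈ 77 ft

b = 170 ft = 51.82 m
S = Ss × b = 1.3 × 10^-5 m⁻¹ × 51.82 m = 6.736 × 10^-4
A = 54900 ha = 5.49 × 10^8 m²
ΔV = 0.00868 km³ = 8.68 × 10^6 m³
Δh = ΔV / (S × A) = 8.68 × 10^6 m³ / (6.736 × 10^-4 × 5.49 × 10^8 m²) = 23.47 m
Δh = 23.47 m = 77.01 ft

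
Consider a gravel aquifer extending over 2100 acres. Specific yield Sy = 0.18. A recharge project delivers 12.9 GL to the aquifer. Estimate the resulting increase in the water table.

A = 2100 acres = 8.498 × 10^6 m²
ΔV = 12.9 GL = 1.29 × 10^7 m³
Δh = ΔV / (Sy × A) = 1.29 × 10^7 m³ / (0.18 × 8.498 × 10^6 m²) = 8.433 m

Δh ≈ 8.43 m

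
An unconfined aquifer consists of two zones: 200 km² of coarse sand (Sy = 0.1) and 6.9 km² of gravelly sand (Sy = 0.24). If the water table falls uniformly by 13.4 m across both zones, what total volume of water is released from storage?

ΔV ≈ 2.9 × 10^8 m³

A₁ = 200 km² = 2 × 10^8 m²; A₂ = 6.9 km² = 6.9 × 10^6 m²
ΔV₁ = 0.1 × 2 × 10^8 × 13.4 = 2.68 × 10^8 m³
ΔV₂ = 0.24 × 6.9 × 10^6 × 13.4 = 2.219 × 10^7 m³
ΔV = ΔV₁ + ΔV₂ = 2.902 × 10^8 m³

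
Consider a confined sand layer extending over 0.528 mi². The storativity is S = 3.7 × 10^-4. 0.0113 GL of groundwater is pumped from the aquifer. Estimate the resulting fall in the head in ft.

A = 0.528 mi² = 1.368 × 10^6 m²
ΔV = 0.0113 GL = 11300 m³
Δh = ΔV / (S × A) = 11300 m³ / (3.7 × 10^-4 × 1.368 × 10^6 m²) = 22.33 m
Δh = 22.33 m = 73.27 ft

Δh ≈ 73.3 ft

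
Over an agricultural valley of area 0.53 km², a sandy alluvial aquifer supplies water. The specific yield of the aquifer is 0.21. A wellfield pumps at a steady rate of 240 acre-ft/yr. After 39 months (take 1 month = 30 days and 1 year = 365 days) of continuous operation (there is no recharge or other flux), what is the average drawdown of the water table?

Δh ≈ 8.53 m

A = 0.53 km² = 5.3 × 10^5 m²
Q = 240 acre-ft/yr = 811.1 m³/d
t = 39 months = 1170 d
ΔV = Q × t = 811.1 m³/d × 1170 d = 9.489 × 10^5 m³
Δh = ΔV / (Sy × A) = 9.489 × 10^5 / (0.21 × 5.3 × 10^5) = 8.526 m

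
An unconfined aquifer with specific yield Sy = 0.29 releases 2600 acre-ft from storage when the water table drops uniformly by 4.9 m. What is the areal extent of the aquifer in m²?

ΔV = 2600 acre-ft = 3.207 × 10^6 m³
A = ΔV / (Sy × Δh) = 3.207 × 10^6 / (0.29 × 4.9) = 2.257 × 10^6 m²

A ≈ 2.26 × 10^6 m²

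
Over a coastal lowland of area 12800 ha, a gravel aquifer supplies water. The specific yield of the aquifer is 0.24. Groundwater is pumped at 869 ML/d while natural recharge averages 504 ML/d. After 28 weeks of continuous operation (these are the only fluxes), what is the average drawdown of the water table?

A = 12800 ha = 1.28 × 10^8 m²
Net abstraction = 869 − 504 = 365 ML/d
Q_net = 365 ML/d = 3.65 × 10^5 m³/d
t = 28 weeks = 196 d
ΔV = Q × t = 3.65 × 10^5 m³/d × 196 d = 7.154 × 10^7 m³
Δh = ΔV / (Sy × A) = 7.154 × 10^7 / (0.24 × 1.28 × 10^8) = 2.329 m

Δh ≈ 2.33 m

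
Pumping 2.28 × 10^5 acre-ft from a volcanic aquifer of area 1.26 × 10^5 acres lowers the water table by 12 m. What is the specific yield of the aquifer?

A = 1.26 × 10^5 acres = 5.099 × 10^8 m²
ΔV = 2.28 × 10^5 acre-ft = 2.812 × 10^8 m³
Sy = ΔV / (A × Δh) = 2.812 × 10^8 m³ / (5.099 × 10^8 m² × 12 m) = 0.04596

Sy ≈ 0.046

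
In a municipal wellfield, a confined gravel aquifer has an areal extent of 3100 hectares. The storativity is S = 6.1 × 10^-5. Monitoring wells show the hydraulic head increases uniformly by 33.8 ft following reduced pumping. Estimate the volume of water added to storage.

A = 3100 hectares = 3.1 × 10^7 m²
Δh = 33.8 ft = 10.3 m
ΔV = S × A × Δh = 6.1 × 10^-5 × 3.1 × 10^7 m² × 10.3 m = 19480 m³

ΔV ≈ 19500 m³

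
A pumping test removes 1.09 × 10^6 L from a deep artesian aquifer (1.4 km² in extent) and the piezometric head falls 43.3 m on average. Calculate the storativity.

A = 1.4 km² = 1.4 × 10^6 m²
ΔV = 1.09 × 10^6 L = 1090 m³
S = ΔV / (A × Δh) = 1090 m³ / (1.4 × 10^6 m² × 43.3 m) = 1.798 × 10^-5

S ≈ 1.8 × 10^-5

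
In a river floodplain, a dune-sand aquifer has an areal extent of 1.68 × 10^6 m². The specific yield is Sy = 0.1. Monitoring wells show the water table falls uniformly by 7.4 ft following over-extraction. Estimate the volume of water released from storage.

ΔV ≈ 3.79 × 10^5 m³

Δh = 7.4 ft = 2.256 m
ΔV = Sy × A × Δh = 0.1 × 1.68 × 10^6 m² × 2.256 m = 3.789 × 10^5 m³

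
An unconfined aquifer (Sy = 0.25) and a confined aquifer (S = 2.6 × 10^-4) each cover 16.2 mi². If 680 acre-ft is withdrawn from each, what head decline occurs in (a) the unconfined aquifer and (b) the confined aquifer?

A = 16.2 mi² = 4.196 × 10^7 m²
ΔV = 680 acre-ft = 8.388 × 10^5 m³
Unconfined: Δh_u = ΔV/(Sy·A) = 8.388 × 10^5/(0.25 × 4.196 × 10^7) = 0.07996 m
Confined: Δh_c = ΔV/(S·A) = 8.388 × 10^5/(2.6 × 10^-4 × 4.196 × 10^7) = 76.89 m

Δh_u ≈ 0.08 m; Δh_c ≈ 76.9 m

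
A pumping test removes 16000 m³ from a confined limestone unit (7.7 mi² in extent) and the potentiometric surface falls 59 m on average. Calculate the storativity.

S ≈ 1.4 × 10^-5

A = 7.7 mi² = 1.994 × 10^7 m²
S = ΔV / (A × Δh) = 16000 m³ / (1.994 × 10^7 m² × 59 m) = 1.36 × 10^-5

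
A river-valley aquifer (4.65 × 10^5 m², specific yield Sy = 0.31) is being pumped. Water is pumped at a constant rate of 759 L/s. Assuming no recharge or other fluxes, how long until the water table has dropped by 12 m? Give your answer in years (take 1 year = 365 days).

ΔV = Sy × A × Δh = 0.31 × 4.65 × 10^5 × 12 = 1.73 × 10^6 m³
Q = 759 L/s = 65580 m³/d
t = ΔV / Q = 1.73 × 10^6 m³ / 65580 m³/d = 26.38 d
t = 26.38 d ≈ 0.07227 years

t ≈ 0.0723 years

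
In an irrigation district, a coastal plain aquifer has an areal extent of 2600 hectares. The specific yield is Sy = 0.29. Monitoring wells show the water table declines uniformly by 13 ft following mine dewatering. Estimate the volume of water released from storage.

A = 2600 hectares = 2.6 × 10^7 m²
Δh = 13 ft = 3.962 m
ΔV = Sy × A × Δh = 0.29 × 2.6 × 10^7 m² × 3.962 m = 2.988 × 10^7 m³

ΔV ≈ 2.99 × 10^7 m³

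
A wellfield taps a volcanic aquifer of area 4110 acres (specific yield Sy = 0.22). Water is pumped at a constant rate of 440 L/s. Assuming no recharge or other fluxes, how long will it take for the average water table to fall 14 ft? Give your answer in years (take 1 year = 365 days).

A = 4110 acres = 1.663 × 10^7 m²
Δh = 14 ft = 4.267 m
ΔV = Sy × A × Δh = 0.22 × 1.663 × 10^7 × 4.267 = 1.561 × 10^7 m³
Q = 440 L/s = 38020 m³/d
t = ΔV / Q = 1.561 × 10^7 m³ / 38020 m³/d = 410.7 d
t = 410.7 d ≈ 1.125 years

t ≈ 1.13 years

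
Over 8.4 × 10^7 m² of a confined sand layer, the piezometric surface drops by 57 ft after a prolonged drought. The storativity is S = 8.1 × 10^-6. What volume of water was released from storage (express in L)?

Δh = 57 ft = 17.37 m
ΔV = S × A × Δh = 8.1 × 10^-6 × 8.4 × 10^7 m² × 17.37 m = 11820 m³
ΔV = 11820 m³ = 1.182 × 10^7 L

ΔV ≈ 1.18 × 10^7 L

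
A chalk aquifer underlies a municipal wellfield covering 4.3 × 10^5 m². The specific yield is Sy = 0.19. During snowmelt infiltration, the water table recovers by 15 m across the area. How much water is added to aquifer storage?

ΔV ≈ 1.23 × 10^6 m³

ΔV = Sy × A × Δh = 0.19 × 4.3 × 10^5 m² × 15 m = 1.226 × 10^6 m³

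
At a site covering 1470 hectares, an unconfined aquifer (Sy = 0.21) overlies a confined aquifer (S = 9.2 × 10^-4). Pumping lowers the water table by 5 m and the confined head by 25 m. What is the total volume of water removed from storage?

ΔV ≈ 1.58 × 10^7 m³

A = 1470 hectares = 1.47 × 10^7 m²
Unconfined: ΔV_u = Sy × A × Δh_u = 0.21 × 1.47 × 10^7 × 5 = 1.544 × 10^7 m³
Confined: ΔV_c = S × A × Δh_c = 9.2 × 10^-4 × 1.47 × 10^7 × 25 = 3.381 × 10^5 m³
Total ΔV = 1.544 × 10^7 + 3.381 × 10^5 = 1.577 × 10^7 m³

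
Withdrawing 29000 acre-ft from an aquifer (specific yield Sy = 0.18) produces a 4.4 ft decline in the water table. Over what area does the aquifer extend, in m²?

Δh = 4.4 ft = 1.341 m
ΔV = 29000 acre-ft = 3.577 × 10^7 m³
A = ΔV / (Sy × Δh) = 3.577 × 10^7 / (0.18 × 1.341) = 1.482 × 10^8 m²

A ≈ 1.48 × 10^8 m²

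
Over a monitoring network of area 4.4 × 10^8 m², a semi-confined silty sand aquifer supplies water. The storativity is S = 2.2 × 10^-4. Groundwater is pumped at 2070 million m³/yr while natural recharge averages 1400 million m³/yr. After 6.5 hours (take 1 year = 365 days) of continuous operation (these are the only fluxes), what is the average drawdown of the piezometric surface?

Net abstraction = 2070 − 1400 = 670 million m³/yr
Q_net = 670 million m³/yr = 1.836 × 10^6 m³/d
t = 6.5 hours = 0.2708 d
ΔV = Q × t = 1.836 × 10^6 m³/d × 0.2708 d = 4.971 × 10^5 m³
Δh = ΔV / (S × A) = 4.971 × 10^5 / (2.2 × 10^-4 × 4.4 × 10^8) = 5.136 m

Δh ≈ 5.14 m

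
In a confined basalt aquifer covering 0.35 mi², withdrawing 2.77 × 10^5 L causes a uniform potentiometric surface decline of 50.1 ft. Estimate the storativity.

A = 0.35 mi² = 9.065 × 10^5 m²
Δh = 50.1 ft = 15.27 m
ΔV = 2.77 × 10^5 L = 277 m³
S = ΔV / (A × Δh) = 277 m³ / (9.065 × 10^5 m² × 15.27 m) = 2.001 × 10^-5

S ≈ 2 × 10^-5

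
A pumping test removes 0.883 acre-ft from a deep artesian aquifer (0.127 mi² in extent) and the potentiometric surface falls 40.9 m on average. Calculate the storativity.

S ≈ 8.1 × 10^-5

A = 0.127 mi² = 3.289 × 10^5 m²
ΔV = 0.883 acre-ft = 1089 m³
S = ΔV / (A × Δh) = 1089 m³ / (3.289 × 10^5 m² × 40.9 m) = 8.096 × 10^-5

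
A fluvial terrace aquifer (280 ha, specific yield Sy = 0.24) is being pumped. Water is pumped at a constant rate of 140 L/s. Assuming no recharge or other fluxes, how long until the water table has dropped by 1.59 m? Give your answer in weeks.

A = 280 ha = 2.8 × 10^6 m²
ΔV = Sy × A × Δh = 0.24 × 2.8 × 10^6 × 1.59 = 1.068 × 10^6 m³
Q = 140 L/s = 12100 m³/d
t = ΔV / Q = 1.068 × 10^6 m³ / 12100 m³/d = 88.33 d
t = 88.33 d ≈ 12.62 weeks

t ≈ 12.6 weeks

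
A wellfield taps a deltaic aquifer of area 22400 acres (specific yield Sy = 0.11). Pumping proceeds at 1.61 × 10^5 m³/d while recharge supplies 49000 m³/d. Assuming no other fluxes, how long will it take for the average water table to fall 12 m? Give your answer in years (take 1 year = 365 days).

t ≈ 2.93 years

A = 22400 acres = 9.065 × 10^7 m²
ΔV = Sy × A × Δh = 0.11 × 9.065 × 10^7 × 12 = 1.197 × 10^8 m³
Net withdrawal = 1.61 × 10^5 − 49000 = 1.12 × 10^5 m³/d
t = ΔV / Q = 1.197 × 10^8 m³ / 1.12 × 10^5 m³/d = 1068 d
t = 1068 d ≈ 2.927 years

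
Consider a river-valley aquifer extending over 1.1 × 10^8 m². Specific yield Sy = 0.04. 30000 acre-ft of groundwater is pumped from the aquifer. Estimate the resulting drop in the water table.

ΔV = 30000 acre-ft = 3.7 × 10^7 m³
Δh = ΔV / (Sy × A) = 3.7 × 10^7 m³ / (0.04 × 1.1 × 10^8 m²) = 8.41 m

Δh ≈ 8.41 m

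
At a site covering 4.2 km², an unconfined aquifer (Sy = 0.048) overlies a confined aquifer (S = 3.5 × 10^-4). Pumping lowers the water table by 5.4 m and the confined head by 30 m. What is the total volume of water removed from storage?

ΔV ≈ 1.13 × 10^6 m³

A = 4.2 km² = 4.2 × 10^6 m²
Unconfined: ΔV_u = Sy × A × Δh_u = 0.048 × 4.2 × 10^6 × 5.4 = 1.089 × 10^6 m³
Confined: ΔV_c = S × A × Δh_c = 3.5 × 10^-4 × 4.2 × 10^6 × 30 = 44100 m³
Total ΔV = 1.089 × 10^6 + 44100 = 1.133 × 10^6 m³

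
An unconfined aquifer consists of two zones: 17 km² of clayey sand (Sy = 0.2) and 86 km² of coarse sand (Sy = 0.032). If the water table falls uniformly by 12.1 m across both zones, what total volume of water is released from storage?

ΔV ≈ 7.44 × 10^7 m³

A₁ = 17 km² = 1.7 × 10^7 m²; A₂ = 86 km² = 8.6 × 10^7 m²
ΔV₁ = 0.2 × 1.7 × 10^7 × 12.1 = 4.114 × 10^7 m³
ΔV₂ = 0.032 × 8.6 × 10^7 × 12.1 = 3.33 × 10^7 m³
ΔV = ΔV₁ + ΔV₂ = 7.444 × 10^7 m³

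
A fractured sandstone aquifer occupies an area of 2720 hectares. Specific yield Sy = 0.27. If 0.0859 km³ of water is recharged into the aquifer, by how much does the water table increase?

A = 2720 hectares = 2.72 × 10^7 m²
ΔV = 0.0859 km³ = 8.59 × 10^7 m³
Δh = ΔV / (Sy × A) = 8.59 × 10^7 m³ / (0.27 × 2.72 × 10^7 m²) = 11.7 m

Δh ≈ 11.7 m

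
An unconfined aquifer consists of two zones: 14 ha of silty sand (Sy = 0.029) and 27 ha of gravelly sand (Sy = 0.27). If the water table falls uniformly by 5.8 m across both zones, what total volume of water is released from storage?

ΔV ≈ 4.46 × 10^5 m³

A₁ = 14 ha = 1.4 × 10^5 m²; A₂ = 27 ha = 2.7 × 10^5 m²
ΔV₁ = 0.029 × 1.4 × 10^5 × 5.8 = 23550 m³
ΔV₂ = 0.27 × 2.7 × 10^5 × 5.8 = 4.228 × 10^5 m³
ΔV = ΔV₁ + ΔV₂ = 4.464 × 10^5 m³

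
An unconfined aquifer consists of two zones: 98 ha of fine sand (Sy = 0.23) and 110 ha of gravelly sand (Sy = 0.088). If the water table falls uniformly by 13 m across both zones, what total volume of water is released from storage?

ΔV ≈ 4.19 × 10^6 m³

A₁ = 98 ha = 9.8 × 10^5 m²; A₂ = 110 ha = 1.1 × 10^6 m²
ΔV₁ = 0.23 × 9.8 × 10^5 × 13 = 2.93 × 10^6 m³
ΔV₂ = 0.088 × 1.1 × 10^6 × 13 = 1.258 × 10^6 m³
ΔV = ΔV₁ + ΔV₂ = 4.189 × 10^6 m³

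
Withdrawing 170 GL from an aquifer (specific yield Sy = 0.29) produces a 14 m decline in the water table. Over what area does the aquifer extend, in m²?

A ≈ 4.19 × 10^7 m²

ΔV = 170 GL = 1.7 × 10^8 m³
A = ΔV / (Sy × Δh) = 1.7 × 10^8 / (0.29 × 14) = 4.187 × 10^7 m²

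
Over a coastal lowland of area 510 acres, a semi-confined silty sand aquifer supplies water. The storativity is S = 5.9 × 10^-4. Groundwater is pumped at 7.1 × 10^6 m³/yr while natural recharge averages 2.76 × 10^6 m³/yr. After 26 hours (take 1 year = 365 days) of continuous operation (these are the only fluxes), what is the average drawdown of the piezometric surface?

A = 510 acres = 2.064 × 10^6 m²
Net abstraction = 7.1 × 10^6 − 2.76 × 10^6 = 4.34 × 10^6 m³/yr
Q_net = 4.34 × 10^6 m³/yr = 11890 m³/d
t = 26 hours = 1.083 d
ΔV = Q × t = 11890 m³/d × 1.083 d = 12880 m³
Δh = ΔV / (S × A) = 12880 / (5.9 × 10^-4 × 2.064 × 10^6) = 10.58 m

Δh ≈ 10.6 m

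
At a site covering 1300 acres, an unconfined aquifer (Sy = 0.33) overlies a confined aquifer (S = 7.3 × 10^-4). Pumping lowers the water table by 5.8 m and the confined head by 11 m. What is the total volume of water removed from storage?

ΔV ≈ 1.01 × 10^7 m³

A = 1300 acres = 5.261 × 10^6 m²
Unconfined: ΔV_u = Sy × A × Δh_u = 0.33 × 5.261 × 10^6 × 5.8 = 1.007 × 10^7 m³
Confined: ΔV_c = S × A × Δh_c = 7.3 × 10^-4 × 5.261 × 10^6 × 11 = 42250 m³
Total ΔV = 1.007 × 10^7 + 42250 = 1.011 × 10^7 m³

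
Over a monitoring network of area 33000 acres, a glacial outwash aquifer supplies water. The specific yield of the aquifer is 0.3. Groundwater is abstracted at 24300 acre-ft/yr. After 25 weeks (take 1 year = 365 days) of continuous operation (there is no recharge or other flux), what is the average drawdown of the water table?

Δh ≈ 0.359 m

A = 33000 acres = 1.335 × 10^8 m²
Q = 24300 acre-ft/yr = 82120 m³/d
t = 25 weeks = 175 d
ΔV = Q × t = 82120 m³/d × 175 d = 1.437 × 10^7 m³
Δh = ΔV / (Sy × A) = 1.437 × 10^7 / (0.3 × 1.335 × 10^8) = 0.3587 m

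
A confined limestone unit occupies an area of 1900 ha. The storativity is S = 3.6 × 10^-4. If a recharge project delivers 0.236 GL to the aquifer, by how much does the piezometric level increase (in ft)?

A = 1900 ha = 1.9 × 10^7 m²
ΔV = 0.236 GL = 2.36 × 10^5 m³
Δh = ΔV / (S × A) = 2.36 × 10^5 m³ / (3.6 × 10^-4 × 1.9 × 10^7 m²) = 34.5 m
Δh = 34.5 m = 113.2 ft

Δh ≈ 113 ft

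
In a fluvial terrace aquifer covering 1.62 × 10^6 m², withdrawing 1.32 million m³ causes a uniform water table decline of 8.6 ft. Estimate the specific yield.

Sy ≈ 0.31

Δh = 8.6 ft = 2.621 m
ΔV = 1.32 million m³ = 1.32 × 10^6 m³
Sy = ΔV / (A × Δh) = 1.32 × 10^6 m³ / (1.62 × 10^6 m² × 2.621 m) = 0.3108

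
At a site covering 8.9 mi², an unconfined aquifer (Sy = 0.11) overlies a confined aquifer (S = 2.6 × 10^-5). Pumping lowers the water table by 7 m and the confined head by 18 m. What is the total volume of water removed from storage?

A = 8.9 mi² = 2.305 × 10^7 m²
Unconfined: ΔV_u = Sy × A × Δh_u = 0.11 × 2.305 × 10^7 × 7 = 1.775 × 10^7 m³
Confined: ΔV_c = S × A × Δh_c = 2.6 × 10^-5 × 2.305 × 10^7 × 18 = 10790 m³
Total ΔV = 1.775 × 10^7 + 10790 = 1.776 × 10^7 m³

ΔV ≈ 1.78 × 10^7 m³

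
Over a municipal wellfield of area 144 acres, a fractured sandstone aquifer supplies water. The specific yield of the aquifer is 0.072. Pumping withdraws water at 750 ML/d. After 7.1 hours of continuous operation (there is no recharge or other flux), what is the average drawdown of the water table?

Δh ≈ 5.29 m

A = 144 acres = 5.827 × 10^5 m²
Q = 750 ML/d = 7.5 × 10^5 m³/d
t = 7.1 hours = 0.2958 d
ΔV = Q × t = 7.5 × 10^5 m³/d × 0.2958 d = 2.219 × 10^5 m³
Δh = ΔV / (Sy × A) = 2.219 × 10^5 / (0.072 × 5.827 × 10^5) = 5.288 m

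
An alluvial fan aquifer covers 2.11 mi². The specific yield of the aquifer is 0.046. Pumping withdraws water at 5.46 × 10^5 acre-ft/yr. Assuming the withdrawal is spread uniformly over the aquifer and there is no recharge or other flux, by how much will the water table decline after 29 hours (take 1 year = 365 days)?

Δh ≈ 8.87 m

A = 2.11 mi² = 5.465 × 10^6 m²
Q = 5.46 × 10^5 acre-ft/yr = 1.845 × 10^6 m³/d
t = 29 hours = 1.208 d
ΔV = Q × t = 1.845 × 10^6 m³/d × 1.208 d = 2.23 × 10^6 m³
Δh = ΔV / (Sy × A) = 2.23 × 10^6 / (0.046 × 5.465 × 10^6) = 8.869 m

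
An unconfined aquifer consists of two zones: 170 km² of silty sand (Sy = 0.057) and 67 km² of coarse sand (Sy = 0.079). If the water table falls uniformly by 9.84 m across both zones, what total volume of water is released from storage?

ΔV ≈ 1.47 × 10^8 m³

A₁ = 170 km² = 1.7 × 10^8 m²; A₂ = 67 km² = 6.7 × 10^7 m²
ΔV₁ = 0.057 × 1.7 × 10^8 × 9.84 = 9.535 × 10^7 m³
ΔV₂ = 0.079 × 6.7 × 10^7 × 9.84 = 5.208 × 10^7 m³
ΔV = ΔV₁ + ΔV₂ = 1.474 × 10^8 m³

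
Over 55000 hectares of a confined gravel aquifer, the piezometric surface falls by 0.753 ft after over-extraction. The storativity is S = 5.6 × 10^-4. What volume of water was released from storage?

A = 55000 hectares = 5.5 × 10^8 m²
Δh = 0.753 ft = 0.2295 m
ΔV = S × A × Δh = 5.6 × 10^-4 × 5.5 × 10^8 m² × 0.2295 m = 70690 m³

ΔV ≈ 70700 m³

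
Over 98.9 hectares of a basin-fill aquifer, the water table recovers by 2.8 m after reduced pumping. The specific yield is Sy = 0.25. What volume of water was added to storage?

A = 98.9 hectares = 9.89 × 10^5 m²
ΔV = Sy × A × Δh = 0.25 × 9.89 × 10^5 m² × 2.8 m = 6.923 × 10^5 m³

ΔV ≈ 6.92 × 10^5 m³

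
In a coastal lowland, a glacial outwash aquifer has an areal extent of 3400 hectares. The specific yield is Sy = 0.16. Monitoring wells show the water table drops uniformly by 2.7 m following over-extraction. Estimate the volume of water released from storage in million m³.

A = 3400 hectares = 3.4 × 10^7 m²
ΔV = Sy × A × Δh = 0.16 × 3.4 × 10^7 m² × 2.7 m = 1.469 × 10^7 m³
ΔV = 1.469 × 10^7 m³ = 14.69 million m³

ΔV ≈ 14.7 million m³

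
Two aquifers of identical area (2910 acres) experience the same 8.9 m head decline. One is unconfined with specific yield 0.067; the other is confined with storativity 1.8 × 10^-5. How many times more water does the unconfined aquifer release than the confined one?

A = 2910 acres = 1.178 × 10^7 m²
Unconfined: ΔV_u = Sy × A × Δh = 0.067 × 1.178 × 10^7 × 8.9 = 7.022 × 10^6 m³
Confined: ΔV_c = S × A × Δh = 1.8 × 10^-5 × 1.178 × 10^7 × 8.9 = 1887 m³
Ratio = ΔV_u / ΔV_c = Sy / S = 0.067 / 1.8 × 10^-5 = 3722

ΔV_u / ΔV_c ≈ 3720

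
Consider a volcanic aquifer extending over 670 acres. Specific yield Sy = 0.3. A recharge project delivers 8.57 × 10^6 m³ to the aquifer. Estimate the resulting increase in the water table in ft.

A = 670 acres = 2.711 × 10^6 m²
Δh = ΔV / (Sy × A) = 8.57 × 10^6 m³ / (0.3 × 2.711 × 10^6 m²) = 10.54 m
Δh = 10.54 m = 34.57 ft

Δh ≈ 34.6 ft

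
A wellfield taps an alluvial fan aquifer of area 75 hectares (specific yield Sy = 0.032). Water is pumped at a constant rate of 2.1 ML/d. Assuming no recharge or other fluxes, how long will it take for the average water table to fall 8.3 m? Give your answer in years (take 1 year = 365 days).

t ≈ 0.26 years

A = 75 hectares = 7.5 × 10^5 m²
ΔV = Sy × A × Δh = 0.032 × 7.5 × 10^5 × 8.3 = 1.992 × 10^5 m³
Q = 2.1 ML/d = 2100 m³/d
t = ΔV / Q = 1.992 × 10^5 m³ / 2100 m³/d = 94.86 d
t = 94.86 d ≈ 0.2599 years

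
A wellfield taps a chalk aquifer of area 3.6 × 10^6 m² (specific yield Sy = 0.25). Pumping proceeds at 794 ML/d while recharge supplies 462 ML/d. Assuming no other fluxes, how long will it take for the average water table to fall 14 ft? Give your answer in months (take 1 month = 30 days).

Δh = 14 ft = 4.267 m
ΔV = Sy × A × Δh = 0.25 × 3.6 × 10^6 × 4.267 = 3.84 × 10^6 m³
Net withdrawal = 794 − 462 = 332 ML/d = 3.32 × 10^5 m³/d
t = ΔV / Q = 3.84 × 10^6 m³ / 3.32 × 10^5 m³/d = 11.57 d
t = 11.57 d ≈ 0.3856 months

t ≈ 0.386 months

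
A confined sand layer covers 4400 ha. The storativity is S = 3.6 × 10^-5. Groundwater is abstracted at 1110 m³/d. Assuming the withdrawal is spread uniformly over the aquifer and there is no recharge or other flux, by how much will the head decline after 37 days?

A = 4400 ha = 4.4 × 10^7 m²
ΔV = Q × t = 1110 m³/d × 37 d = 41070 m³
Δh = ΔV / (S × A) = 41070 / (3.6 × 10^-5 × 4.4 × 10^7) = 25.93 m

Δh ≈ 25.9 m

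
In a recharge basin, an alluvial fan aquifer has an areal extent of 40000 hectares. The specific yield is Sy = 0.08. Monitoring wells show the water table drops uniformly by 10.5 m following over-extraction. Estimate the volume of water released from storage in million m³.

A = 40000 hectares = 4 × 10^8 m²
ΔV = Sy × A × Δh = 0.08 × 4 × 10^8 m² × 10.5 m = 3.36 × 10^8 m³
ΔV = 3.36 × 10^8 m³ = 336 million m³

ΔV ≈ 336 million m³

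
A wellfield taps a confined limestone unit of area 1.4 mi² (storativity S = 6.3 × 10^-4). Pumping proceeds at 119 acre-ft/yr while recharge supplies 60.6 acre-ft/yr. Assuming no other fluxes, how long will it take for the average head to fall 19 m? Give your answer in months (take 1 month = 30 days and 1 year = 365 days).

t ≈ 7.33 months

A = 1.4 mi² = 3.626 × 10^6 m²
ΔV = S × A × Δh = 6.3 × 10^-4 × 3.626 × 10^6 × 19 = 43400 m³
Net withdrawal = 119 − 60.6 = 58.4 acre-ft/yr = 197.4 m³/d
t = ΔV / Q = 43400 m³ / 197.4 m³/d = 219.9 d
t = 219.9 d ≈ 7.331 months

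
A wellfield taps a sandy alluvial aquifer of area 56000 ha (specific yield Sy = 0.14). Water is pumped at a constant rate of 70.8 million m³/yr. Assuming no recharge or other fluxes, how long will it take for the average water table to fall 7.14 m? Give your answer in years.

t ≈ 7.91 years

A = 56000 ha = 5.6 × 10^8 m²
ΔV = Sy × A × Δh = 0.14 × 5.6 × 10^8 × 7.14 = 5.598 × 10^8 m³
Q = 70.8 million m³/yr = 1.94 × 10^5 m³/d
t = ΔV / Q = 5.598 × 10^8 m³ / 1.94 × 10^5 m³/d = 2886 d
t = 2886 d ≈ 7.906 years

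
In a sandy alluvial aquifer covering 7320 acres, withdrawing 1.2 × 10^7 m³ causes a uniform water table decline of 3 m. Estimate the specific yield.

A = 7320 acres = 2.962 × 10^7 m²
Sy = ΔV / (A × Δh) = 1.2 × 10^7 m³ / (2.962 × 10^7 m² × 3 m) = 0.135

Sy ≈ 0.14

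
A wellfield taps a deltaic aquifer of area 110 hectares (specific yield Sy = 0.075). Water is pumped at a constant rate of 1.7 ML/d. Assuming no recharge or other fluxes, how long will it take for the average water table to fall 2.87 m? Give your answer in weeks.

t ≈ 19.9 weeks

A = 110 hectares = 1.1 × 10^6 m²
ΔV = Sy × A × Δh = 0.075 × 1.1 × 10^6 × 2.87 = 2.368 × 10^5 m³
Q = 1.7 ML/d = 1700 m³/d
t = ΔV / Q = 2.368 × 10^5 m³ / 1700 m³/d = 139.3 d
t = 139.3 d ≈ 19.9 weeks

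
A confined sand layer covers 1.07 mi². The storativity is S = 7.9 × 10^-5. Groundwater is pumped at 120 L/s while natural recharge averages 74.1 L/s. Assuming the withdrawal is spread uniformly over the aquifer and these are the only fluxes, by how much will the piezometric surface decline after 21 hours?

Δh ≈ 15.8 m

A = 1.07 mi² = 2.771 × 10^6 m²
Net abstraction = 120 − 74.1 = 45.9 L/s
Q_net = 45.9 L/s = 3966 m³/d
t = 21 hours = 0.875 d
ΔV = Q × t = 3966 m³/d × 0.875 d = 3470 m³
Δh = ΔV / (S × A) = 3470 / (7.9 × 10^-5 × 2.771 × 10^6) = 15.85 m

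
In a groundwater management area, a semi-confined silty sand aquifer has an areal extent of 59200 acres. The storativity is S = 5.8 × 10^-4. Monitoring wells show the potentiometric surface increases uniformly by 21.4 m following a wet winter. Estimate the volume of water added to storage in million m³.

A = 59200 acres = 2.396 × 10^8 m²
ΔV = S × A × Δh = 5.8 × 10^-4 × 2.396 × 10^8 m² × 21.4 m = 2.974 × 10^6 m³
ΔV = 2.974 × 10^6 m³ = 2.974 million m³

ΔV ≈ 2.97 million m³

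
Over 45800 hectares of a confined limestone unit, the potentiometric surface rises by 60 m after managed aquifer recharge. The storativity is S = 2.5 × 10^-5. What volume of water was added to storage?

ΔV ≈ 6.87 × 10^5 m³

A = 45800 hectares = 4.58 × 10^8 m²
ΔV = S × A × Δh = 2.5 × 10^-5 × 4.58 × 10^8 m² × 60 m = 6.87 × 10^5 m³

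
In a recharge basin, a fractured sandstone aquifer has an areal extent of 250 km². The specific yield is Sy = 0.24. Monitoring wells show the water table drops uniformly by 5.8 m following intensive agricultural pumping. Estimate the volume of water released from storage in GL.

A = 250 km² = 2.5 × 10^8 m²
ΔV = Sy × A × Δh = 0.24 × 2.5 × 10^8 m² × 5.8 m = 3.48 × 10^8 m³
ΔV = 3.48 × 10^8 m³ = 348 GL

ΔV ≈ 348 GL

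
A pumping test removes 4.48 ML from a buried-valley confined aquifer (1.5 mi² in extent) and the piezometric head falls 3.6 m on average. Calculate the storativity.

S ≈ 3.2 × 10^-4

A = 1.5 mi² = 3.885 × 10^6 m²
ΔV = 4.48 ML = 4480 m³
S = ΔV / (A × Δh) = 4480 m³ / (3.885 × 10^6 m² × 3.6 m) = 3.203 × 10^-4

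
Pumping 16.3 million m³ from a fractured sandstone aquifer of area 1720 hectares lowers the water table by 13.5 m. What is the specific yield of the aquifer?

A = 1720 hectares = 1.72 × 10^7 m²
ΔV = 16.3 million m³ = 1.63 × 10^7 m³
Sy = ΔV / (A × Δh) = 1.63 × 10^7 m³ / (1.72 × 10^7 m² × 13.5 m) = 0.0702

Sy ≈ 0.07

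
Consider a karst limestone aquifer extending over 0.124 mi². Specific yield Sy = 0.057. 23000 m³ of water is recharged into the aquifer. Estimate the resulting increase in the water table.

Δh ≈ 1.26 m

A = 0.124 mi² = 3.212 × 10^5 m²
Δh = ΔV / (Sy × A) = 23000 m³ / (0.057 × 3.212 × 10^5 m²) = 1.256 m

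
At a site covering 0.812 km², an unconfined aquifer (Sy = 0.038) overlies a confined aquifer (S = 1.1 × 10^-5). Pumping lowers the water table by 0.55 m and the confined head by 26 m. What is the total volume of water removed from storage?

ΔV ≈ 17200 m³

A = 0.812 km² = 8.12 × 10^5 m²
Unconfined: ΔV_u = Sy × A × Δh_u = 0.038 × 8.12 × 10^5 × 0.55 = 16970 m³
Confined: ΔV_c = S × A × Δh_c = 1.1 × 10^-5 × 8.12 × 10^5 × 26 = 232.2 m³
Total ΔV = 16970 + 232.2 = 17200 m³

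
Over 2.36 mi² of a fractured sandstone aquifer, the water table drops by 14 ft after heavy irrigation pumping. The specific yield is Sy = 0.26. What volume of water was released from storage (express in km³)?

A = 2.36 mi² = 6.112 × 10^6 m²
Δh = 14 ft = 4.267 m
ΔV = Sy × A × Δh = 0.26 × 6.112 × 10^6 m² × 4.267 m = 6.782 × 10^6 m³
ΔV = 6.782 × 10^6 m³ = 0.006782 km³

ΔV ≈ 0.00678 km³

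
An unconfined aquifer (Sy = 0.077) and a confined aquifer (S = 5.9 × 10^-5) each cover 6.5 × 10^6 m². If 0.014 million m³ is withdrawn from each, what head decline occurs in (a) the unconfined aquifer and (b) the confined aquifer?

ΔV = 0.014 million m³ = 14000 m³
Unconfined: Δh_u = ΔV/(Sy·A) = 14000/(0.077 × 6.5 × 10^6) = 0.02797 m
Confined: Δh_c = ΔV/(S·A) = 14000/(5.9 × 10^-5 × 6.5 × 10^6) = 36.51 m

Δh_u ≈ 0.028 m; Δh_c ≈ 36.5 m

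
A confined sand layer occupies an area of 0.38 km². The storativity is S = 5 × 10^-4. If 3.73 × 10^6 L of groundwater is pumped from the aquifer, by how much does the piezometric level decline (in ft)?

A = 0.38 km² = 3.8 × 10^5 m²
ΔV = 3.73 × 10^6 L = 3730 m³
Δh = ΔV / (S × A) = 3730 m³ / (5 × 10^-4 × 3.8 × 10^5 m²) = 19.63 m
Δh = 19.63 m = 64.41 ft

Δh ≈ 64.4 ft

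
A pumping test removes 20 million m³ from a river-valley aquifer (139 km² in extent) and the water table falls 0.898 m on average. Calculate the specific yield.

Sy ≈ 0.16

A = 139 km² = 1.39 × 10^8 m²
ΔV = 20 million m³ = 2 × 10^7 m³
Sy = ΔV / (A × Δh) = 2 × 10^7 m³ / (1.39 × 10^8 m² × 0.898 m) = 0.1602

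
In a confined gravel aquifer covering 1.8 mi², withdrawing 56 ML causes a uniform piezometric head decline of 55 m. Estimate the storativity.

A = 1.8 mi² = 4.662 × 10^6 m²
ΔV = 56 ML = 56000 m³
S = ΔV / (A × Δh) = 56000 m³ / (4.662 × 10^6 m² × 55 m) = 2.184 × 10^-4

S ≈ 2.2 × 10^-4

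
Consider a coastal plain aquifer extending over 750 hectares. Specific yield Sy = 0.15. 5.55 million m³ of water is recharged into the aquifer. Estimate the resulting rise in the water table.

A = 750 hectares = 7.5 × 10^6 m²
ΔV = 5.55 million m³ = 5.55 × 10^6 m³
Δh = ΔV / (Sy × A) = 5.55 × 10^6 m³ / (0.15 × 7.5 × 10^6 m²) = 4.933 m

Δh ≈ 4.93 m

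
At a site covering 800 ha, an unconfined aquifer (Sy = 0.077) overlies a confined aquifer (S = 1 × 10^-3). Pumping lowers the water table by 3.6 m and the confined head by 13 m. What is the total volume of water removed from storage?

A = 800 ha = 8 × 10^6 m²
Unconfined: ΔV_u = Sy × A × Δh_u = 0.077 × 8 × 10^6 × 3.6 = 2.218 × 10^6 m³
Confined: ΔV_c = S × A × Δh_c = 1 × 10^-3 × 8 × 10^6 × 13 = 1.04 × 10^5 m³
Total ΔV = 2.218 × 10^6 + 1.04 × 10^5 = 2.322 × 10^6 m³

ΔV ≈ 2.32 × 10^6 m³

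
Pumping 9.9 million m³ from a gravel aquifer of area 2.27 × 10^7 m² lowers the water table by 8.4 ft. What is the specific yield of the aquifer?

Δh = 8.4 ft = 2.56 m
ΔV = 9.9 million m³ = 9.9 × 10^6 m³
Sy = ΔV / (A × Δh) = 9.9 × 10^6 m³ / (2.27 × 10^7 m² × 2.56 m) = 0.1703

Sy ≈ 0.17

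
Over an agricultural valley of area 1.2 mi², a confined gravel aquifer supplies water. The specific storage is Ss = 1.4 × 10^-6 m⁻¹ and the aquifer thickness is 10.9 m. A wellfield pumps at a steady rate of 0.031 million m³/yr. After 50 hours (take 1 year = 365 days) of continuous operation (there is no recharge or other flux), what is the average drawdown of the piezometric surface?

Δh ≈ 3.73 m

S = Ss × b = 1.4 × 10^-6 m⁻¹ × 10.9 m = 1.526 × 10^-5
A = 1.2 mi² = 3.108 × 10^6 m²
Q = 0.031 million m³/yr = 84.93 m³/d
t = 50 hours = 2.083 d
ΔV = Q × t = 84.93 m³/d × 2.083 d = 176.9 m³
Δh = ΔV / (S × A) = 176.9 / (1.526 × 10^-5 × 3.108 × 10^6) = 3.731 m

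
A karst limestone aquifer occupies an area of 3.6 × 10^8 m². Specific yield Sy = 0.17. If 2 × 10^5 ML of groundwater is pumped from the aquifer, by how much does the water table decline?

ΔV = 2 × 10^5 ML = 2 × 10^8 m³
Δh = ΔV / (Sy × A) = 2 × 10^8 m³ / (0.17 × 3.6 × 10^8 m²) = 3.268 m

Δh ≈ 3.27 m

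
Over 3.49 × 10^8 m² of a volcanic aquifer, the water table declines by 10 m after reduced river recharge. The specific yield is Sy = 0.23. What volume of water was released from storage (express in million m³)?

ΔV = Sy × A × Δh = 0.23 × 3.49 × 10^8 m² × 10 m = 8.027 × 10^8 m³
ΔV = 8.027 × 10^8 m³ = 802.7 million m³

ΔV ≈ 803 million m³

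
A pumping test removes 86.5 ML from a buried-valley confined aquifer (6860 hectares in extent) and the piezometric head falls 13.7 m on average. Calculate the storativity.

A = 6860 hectares = 6.86 × 10^7 m²
ΔV = 86.5 ML = 86500 m³
S = ΔV / (A × Δh) = 86500 m³ / (6.86 × 10^7 m² × 13.7 m) = 9.204 × 10^-5

S ≈ 9.2 × 10^-5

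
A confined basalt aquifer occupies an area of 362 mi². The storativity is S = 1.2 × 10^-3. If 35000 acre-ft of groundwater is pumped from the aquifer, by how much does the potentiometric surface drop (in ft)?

A = 362 mi² = 9.376 × 10^8 m²
ΔV = 35000 acre-ft = 4.317 × 10^7 m³
Δh = ΔV / (S × A) = 4.317 × 10^7 m³ / (0.0012 × 9.376 × 10^8 m²) = 38.37 m
Δh = 38.37 m = 125.9 ft

Δh ≈ 126 ft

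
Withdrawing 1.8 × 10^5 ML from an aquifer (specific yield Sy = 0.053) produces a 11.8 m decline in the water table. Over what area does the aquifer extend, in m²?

ΔV = 1.8 × 10^5 ML = 1.8 × 10^8 m³
A = ΔV / (Sy × Δh) = 1.8 × 10^8 / (0.053 × 11.8) = 2.878 × 10^8 m²

A ≈ 2.88 × 10^8 m²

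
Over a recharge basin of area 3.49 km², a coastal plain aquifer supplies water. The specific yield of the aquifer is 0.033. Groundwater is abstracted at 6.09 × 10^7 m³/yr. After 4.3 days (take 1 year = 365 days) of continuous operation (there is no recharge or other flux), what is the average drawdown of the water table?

A = 3.49 km² = 3.49 × 10^6 m²
Q = 6.09 × 10^7 m³/yr = 1.668 × 10^5 m³/d
ΔV = Q × t = 1.668 × 10^5 m³/d × 4.3 d = 7.175 × 10^5 m³
Δh = ΔV / (Sy × A) = 7.175 × 10^5 / (0.033 × 3.49 × 10^6) = 6.23 m

Δh ≈ 6.23 m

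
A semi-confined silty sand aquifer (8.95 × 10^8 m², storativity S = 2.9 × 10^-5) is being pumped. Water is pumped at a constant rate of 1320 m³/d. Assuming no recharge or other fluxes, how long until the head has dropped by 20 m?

t ≈ 393 days

ΔV = S × A × Δh = 2.9 × 10^-5 × 8.95 × 10^8 × 20 = 5.191 × 10^5 m³
t = ΔV / Q = 5.191 × 10^5 m³ / 1320 m³/d = 393.3 d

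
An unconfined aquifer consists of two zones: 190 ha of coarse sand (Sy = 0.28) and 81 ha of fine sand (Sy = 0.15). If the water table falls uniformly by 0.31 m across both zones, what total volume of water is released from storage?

A₁ = 190 ha = 1.9 × 10^6 m²; A₂ = 81 ha = 8.1 × 10^5 m²
ΔV₁ = 0.28 × 1.9 × 10^6 × 0.31 = 1.649 × 10^5 m³
ΔV₂ = 0.15 × 8.1 × 10^5 × 0.31 = 37660 m³
ΔV = ΔV₁ + ΔV₂ = 2.026 × 10^5 m³

ΔV ≈ 2.03 × 10^5 m³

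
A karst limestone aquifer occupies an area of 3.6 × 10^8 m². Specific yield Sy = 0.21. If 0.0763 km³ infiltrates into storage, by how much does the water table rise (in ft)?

Δh ≈ 3.31 ft

ΔV = 0.0763 km³ = 7.63 × 10^7 m³
Δh = ΔV / (Sy × A) = 7.63 × 10^7 m³ / (0.21 × 3.6 × 10^8 m²) = 1.009 m
Δh = 1.009 m = 3.311 ft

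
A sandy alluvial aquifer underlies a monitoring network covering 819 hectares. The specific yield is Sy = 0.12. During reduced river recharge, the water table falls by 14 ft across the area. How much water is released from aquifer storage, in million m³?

A = 819 hectares = 8.19 × 10^6 m²
Δh = 14 ft = 4.267 m
ΔV = Sy × A × Δh = 0.12 × 8.19 × 10^6 m² × 4.267 m = 4.194 × 10^6 m³
ΔV = 4.194 × 10^6 m³ = 4.194 million m³

ΔV ≈ 4.19 million m³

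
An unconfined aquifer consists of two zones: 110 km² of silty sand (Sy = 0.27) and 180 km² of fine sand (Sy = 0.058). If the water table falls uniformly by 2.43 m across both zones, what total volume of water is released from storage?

ΔV ≈ 9.75 × 10^7 m³

A₁ = 110 km² = 1.1 × 10^8 m²; A₂ = 180 km² = 1.8 × 10^8 m²
ΔV₁ = 0.27 × 1.1 × 10^8 × 2.43 = 7.217 × 10^7 m³
ΔV₂ = 0.058 × 1.8 × 10^8 × 2.43 = 2.537 × 10^7 m³
ΔV = ΔV₁ + ΔV₂ = 9.754 × 10^7 m³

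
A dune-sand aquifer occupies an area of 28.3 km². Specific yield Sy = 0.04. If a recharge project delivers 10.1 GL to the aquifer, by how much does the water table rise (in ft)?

Δh ≈ 29.3 ft

A = 28.3 km² = 2.83 × 10^7 m²
ΔV = 10.1 GL = 1.01 × 10^7 m³
Δh = ΔV / (Sy × A) = 1.01 × 10^7 m³ / (0.04 × 2.83 × 10^7 m²) = 8.922 m
Δh = 8.922 m = 29.27 ft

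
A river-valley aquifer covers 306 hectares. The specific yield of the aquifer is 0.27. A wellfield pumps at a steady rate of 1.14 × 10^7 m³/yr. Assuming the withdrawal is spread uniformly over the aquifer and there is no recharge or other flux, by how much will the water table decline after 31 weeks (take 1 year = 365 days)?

A = 306 hectares = 3.06 × 10^6 m²
Q = 1.14 × 10^7 m³/yr = 31230 m³/d
t = 31 weeks = 217 d
ΔV = Q × t = 31230 m³/d × 217 d = 6.778 × 10^6 m³
Δh = ΔV / (Sy × A) = 6.778 × 10^6 / (0.27 × 3.06 × 10^6) = 8.203 m

Δh ≈ 8.2 m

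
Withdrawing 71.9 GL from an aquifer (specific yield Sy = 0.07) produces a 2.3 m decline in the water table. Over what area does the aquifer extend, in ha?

A ≈ 44700 ha

ΔV = 71.9 GL = 7.19 × 10^7 m³
A = ΔV / (Sy × Δh) = 7.19 × 10^7 / (0.07 × 2.3) = 4.466 × 10^8 m²
A = 4.466 × 10^8 m² = 44660 ha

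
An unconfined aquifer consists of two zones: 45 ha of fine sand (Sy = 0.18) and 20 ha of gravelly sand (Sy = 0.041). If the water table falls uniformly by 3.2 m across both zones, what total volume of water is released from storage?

ΔV ≈ 2.85 × 10^5 m³

A₁ = 45 ha = 4.5 × 10^5 m²; A₂ = 20 ha = 2 × 10^5 m²
ΔV₁ = 0.18 × 4.5 × 10^5 × 3.2 = 2.592 × 10^5 m³
ΔV₂ = 0.041 × 2 × 10^5 × 3.2 = 26240 m³
ΔV = ΔV₁ + ΔV₂ = 2.854 × 10^5 m³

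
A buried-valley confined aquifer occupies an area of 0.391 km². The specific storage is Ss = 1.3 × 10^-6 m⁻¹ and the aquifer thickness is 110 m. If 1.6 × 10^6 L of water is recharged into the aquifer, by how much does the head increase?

Δh ≈ 28.6 m

S = Ss × b = 1.3 × 10^-6 m⁻¹ × 110 m = 1.43 × 10^-4
A = 0.391 km² = 3.91 × 10^5 m²
ΔV = 1.6 × 10^6 L = 1600 m³
Δh = ΔV / (S × A) = 1600 m³ / (1.43 × 10^-4 × 3.91 × 10^5 m²) = 28.62 m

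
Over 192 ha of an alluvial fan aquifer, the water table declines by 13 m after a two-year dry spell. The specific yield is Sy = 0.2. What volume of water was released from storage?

A = 192 ha = 1.92 × 10^6 m²
ΔV = Sy × A × Δh = 0.2 × 1.92 × 10^6 m² × 13 m = 4.992 × 10^6 m³

ΔV ≈ 4.99 × 10^6 m³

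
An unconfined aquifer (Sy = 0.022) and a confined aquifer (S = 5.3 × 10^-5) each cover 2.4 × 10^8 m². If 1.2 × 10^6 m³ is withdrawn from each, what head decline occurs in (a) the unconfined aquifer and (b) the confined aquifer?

Δh_u ≈ 0.227 m; Δh_c ≈ 94.3 m

Unconfined: Δh_u = ΔV/(Sy·A) = 1.2 × 10^6/(0.022 × 2.4 × 10^8) = 0.2273 m
Confined: Δh_c = ΔV/(S·A) = 1.2 × 10^6/(5.3 × 10^-5 × 2.4 × 10^8) = 94.34 m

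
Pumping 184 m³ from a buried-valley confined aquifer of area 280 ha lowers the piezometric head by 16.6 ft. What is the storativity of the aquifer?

S ≈ 1.3 × 10^-5

A = 280 ha = 2.8 × 10^6 m²
Δh = 16.6 ft = 5.06 m
S = ΔV / (A × Δh) = 184 m³ / (2.8 × 10^6 m² × 5.06 m) = 1.299 × 10^-5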